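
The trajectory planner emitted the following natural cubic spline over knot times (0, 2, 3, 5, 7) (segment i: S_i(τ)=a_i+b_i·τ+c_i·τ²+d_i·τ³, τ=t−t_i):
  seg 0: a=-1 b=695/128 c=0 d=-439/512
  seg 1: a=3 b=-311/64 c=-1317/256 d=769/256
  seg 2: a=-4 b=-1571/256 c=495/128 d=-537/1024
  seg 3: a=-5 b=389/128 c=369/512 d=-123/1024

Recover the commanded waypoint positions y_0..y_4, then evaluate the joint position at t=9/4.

y_0 = S_0(0) = a_0 = -1
y_1 = S_1(0) = a_1 = 3
y_2 = S_2(0) = a_2 = -4
y_3 = S_3(0) = a_3 = -5
y_4 = S_3(2) = 3
t_q=9/4 is in segment 1 (τ=1/4); S_1(τ)=24749/16384

y_0=-1 y_1=3 y_2=-4 y_3=-5 y_4=3
S(9/4) = 24749/16384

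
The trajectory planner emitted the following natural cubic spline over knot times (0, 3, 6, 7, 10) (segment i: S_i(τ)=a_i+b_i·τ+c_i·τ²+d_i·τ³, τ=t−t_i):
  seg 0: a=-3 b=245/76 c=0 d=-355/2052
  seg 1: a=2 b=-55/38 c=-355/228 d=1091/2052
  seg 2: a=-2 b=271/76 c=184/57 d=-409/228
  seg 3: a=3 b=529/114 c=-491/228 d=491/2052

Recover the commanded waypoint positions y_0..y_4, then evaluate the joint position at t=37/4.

y_0 = S_0(0) = a_0 = -3
y_1 = S_1(0) = a_1 = 2
y_2 = S_2(0) = a_2 = -2
y_3 = S_3(0) = a_3 = 3
y_4 = S_3(3) = 4
t_q=37/4 is in segment 3 (τ=9/4); S_3(τ)=25605/4864

y_0=-3 y_1=2 y_2=-2 y_3=3 y_4=4
S(37/4) = 25605/4864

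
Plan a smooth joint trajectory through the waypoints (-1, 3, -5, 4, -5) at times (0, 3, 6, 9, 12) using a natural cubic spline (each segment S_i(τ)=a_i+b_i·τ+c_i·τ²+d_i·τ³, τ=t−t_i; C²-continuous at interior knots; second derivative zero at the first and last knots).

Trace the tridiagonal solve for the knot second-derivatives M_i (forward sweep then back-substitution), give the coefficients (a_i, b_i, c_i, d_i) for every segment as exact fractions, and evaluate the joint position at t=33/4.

Δ: Δ0=4/3, Δ1=-8/3, Δ2=3, Δ3=-3
row 1: diag=12, rhs=-24; c'=1/4, d'=-2
row 2: denom=12−3·1/4=45/4; d'=(34−3·-2)/(45/4)=32/9
row 3: denom=12−3·4/15=56/5; d'=(-36−3·32/9)/(56/5)=-25/6
back: M3=-25/6
back: M2=32/9−4/15·-25/6=14/3
back: M1=-2−1/4·14/3=-19/6
M: M0=0, M1=-19/6, M2=14/3, M3=-25/6, M4=0
seg 0: a=-1, c=M0/2=0, d=(M1−M0)/(6·3)=-19/108, b=Δ0−h0·(2M0+M1)/6=35/12
seg 1: a=3, c=M1/2=-19/12, d=(M2−M1)/(6·3)=47/108, b=Δ1−h1·(2M1+M2)/6=-11/6
seg 2: a=-5, c=M2/2=7/3, d=(M3−M2)/(6·3)=-53/108, b=Δ2−h2·(2M2+M3)/6=5/12
seg 3: a=4, c=M3/2=-25/12, d=(M4−M3)/(6·3)=25/108, b=Δ3−h3·(2M3+M4)/6=7/6
t_q=33/4 → seg 2, τ=9/4; S=-5+5/12·τ+7/3·τ²+-53/108·τ³=553/256

  seg 0: a=-1 b=35/12 c=0 d=-19/108
  seg 1: a=3 b=-11/6 c=-19/12 d=47/108
  seg 2: a=-5 b=5/12 c=7/3 d=-53/108
  seg 3: a=4 b=7/6 c=-25/12 d=25/108
S(33/4) = 553/256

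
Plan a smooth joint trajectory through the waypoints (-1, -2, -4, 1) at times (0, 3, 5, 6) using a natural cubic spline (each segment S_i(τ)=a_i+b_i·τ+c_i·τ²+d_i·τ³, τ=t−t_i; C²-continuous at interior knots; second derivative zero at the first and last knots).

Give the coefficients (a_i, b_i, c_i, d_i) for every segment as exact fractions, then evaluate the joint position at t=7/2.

  seg 0: a=-1 b=11/21 c=0 d=-2/21
  seg 1: a=-2 b=-43/21 c=-6/7 d=29/42
  seg 2: a=-4 b=59/21 c=23/7 d=-23/21
S(7/2) = -353/112

Δ: Δ0=-1/3, Δ1=-1, Δ2=5
row 1: diag=10, rhs=-4; c'=1/5, d'=-2/5
row 2: denom=6−2·1/5=28/5; d'=(36−2·-2/5)/(28/5)=46/7
back: M2=46/7
back: M1=-2/5−1/5·46/7=-12/7
M: M0=0, M1=-12/7, M2=46/7, M3=0
seg 0: a=-1, c=M0/2=0, d=(M1−M0)/(6·3)=-2/21, b=Δ0−h0·(2M0+M1)/6=11/21
seg 1: a=-2, c=M1/2=-6/7, d=(M2−M1)/(6·2)=29/42, b=Δ1−h1·(2M1+M2)/6=-43/21
seg 2: a=-4, c=M2/2=23/7, d=(M3−M2)/(6·1)=-23/21, b=Δ2−h2·(2M2+M3)/6=59/21
t_q=7/2 → seg 1, τ=1/2; S=-2+-43/21·τ+-6/7·τ²+29/42·τ³=-353/112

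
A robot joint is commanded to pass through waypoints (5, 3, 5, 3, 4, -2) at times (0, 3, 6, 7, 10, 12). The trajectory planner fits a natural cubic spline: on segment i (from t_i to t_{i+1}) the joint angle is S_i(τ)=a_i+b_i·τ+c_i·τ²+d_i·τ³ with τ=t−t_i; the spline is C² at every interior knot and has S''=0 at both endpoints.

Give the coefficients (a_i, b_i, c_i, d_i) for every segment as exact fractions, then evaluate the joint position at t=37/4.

Δ: Δ0=-2/3, Δ1=2/3, Δ2=-2, Δ3=1/3, Δ4=-3
row 1: diag=12, rhs=8; c'=1/4, d'=2/3
row 2: denom=8−3·1/4=29/4; d'=(-16−3·2/3)/(29/4)=-72/29
row 3: denom=8−1·4/29=228/29; d'=(14−1·-72/29)/(228/29)=239/114
row 4: denom=10−3·29/76=673/76; d'=(-20−3·239/114)/(673/76)=-1998/673
back: M4=-1998/673
back: M3=239/114−29/76·-1998/673=6520/2019
back: M2=-72/29−4/29·6520/2019=-5912/2019
back: M1=2/3−1/4·-5912/2019=2824/2019
M: M0=0, M1=2824/2019, M2=-5912/2019, M3=6520/2019, M4=-1998/673, M5=0
seg 0: a=5, c=M0/2=0, d=(M1−M0)/(6·3)=1412/18171, b=Δ0−h0·(2M0+M1)/6=-2758/2019
seg 1: a=3, c=M1/2=1412/2019, d=(M2−M1)/(6·3)=-1456/6057, b=Δ1−h1·(2M1+M2)/6=1478/2019
seg 2: a=5, c=M2/2=-2956/2019, d=(M3−M2)/(6·1)=2072/2019, b=Δ2−h2·(2M2+M3)/6=-3154/2019
seg 3: a=3, c=M3/2=3260/2019, d=(M4−M3)/(6·3)=-6257/18171, b=Δ3−h3·(2M3+M4)/6=-950/673
seg 4: a=4, c=M4/2=-999/673, d=(M5−M4)/(6·2)=333/1346, b=Δ4−h4·(2M4+M5)/6=-687/673
t_q=37/4 → seg 3, τ=9/4; S=3+-950/673·τ+3260/2019·τ²+-6257/18171·τ³=175557/43072

  seg 0: a=5 b=-2758/2019 c=0 d=1412/18171
  seg 1: a=3 b=1478/2019 c=1412/2019 d=-1456/6057
  seg 2: a=5 b=-3154/2019 c=-2956/2019 d=2072/2019
  seg 3: a=3 b=-950/673 c=3260/2019 d=-6257/18171
  seg 4: a=4 b=-687/673 c=-999/673 d=333/1346
S(37/4) = 175557/43072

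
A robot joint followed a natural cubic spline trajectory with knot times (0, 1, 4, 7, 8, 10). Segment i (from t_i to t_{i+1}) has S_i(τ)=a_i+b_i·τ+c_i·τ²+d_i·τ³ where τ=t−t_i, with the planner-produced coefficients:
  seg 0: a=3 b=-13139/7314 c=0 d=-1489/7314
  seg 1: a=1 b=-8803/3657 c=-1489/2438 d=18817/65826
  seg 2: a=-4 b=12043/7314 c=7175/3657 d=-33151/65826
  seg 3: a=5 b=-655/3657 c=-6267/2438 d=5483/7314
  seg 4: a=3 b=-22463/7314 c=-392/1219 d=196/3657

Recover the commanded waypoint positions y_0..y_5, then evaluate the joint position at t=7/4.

y_0 = S_0(0) = a_0 = 3
y_1 = S_1(0) = a_1 = 1
y_2 = S_2(0) = a_2 = -4
y_3 = S_3(0) = a_3 = 5
y_4 = S_4(0) = a_4 = 3
y_5 = S_4(2) = -4
t_q=7/4 is in segment 1 (τ=3/4); S_1(τ)=-160451/156032

y_0=3 y_1=1 y_2=-4 y_3=5 y_4=3 y_5=-4
S(7/4) = -160451/156032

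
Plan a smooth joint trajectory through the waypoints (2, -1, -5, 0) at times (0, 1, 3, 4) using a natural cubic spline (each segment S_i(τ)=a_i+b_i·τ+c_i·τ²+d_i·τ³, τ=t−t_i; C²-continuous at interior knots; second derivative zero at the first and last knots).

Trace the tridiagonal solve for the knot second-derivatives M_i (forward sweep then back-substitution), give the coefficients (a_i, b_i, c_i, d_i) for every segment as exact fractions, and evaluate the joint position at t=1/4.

  seg 0: a=2 b=-11/4 c=0 d=-1/4
  seg 1: a=-1 b=-7/2 c=-3/4 d=3/4
  seg 2: a=-5 b=5/2 c=15/4 d=-5/4
S(1/4) = 335/256

Δ: Δ0=-3, Δ1=-2, Δ2=5
row 1: diag=6, rhs=6; c'=1/3, d'=1
row 2: denom=6−2·1/3=16/3; d'=(42−2·1)/(16/3)=15/2
back: M2=15/2
back: M1=1−1/3·15/2=-3/2
M: M0=0, M1=-3/2, M2=15/2, M3=0
seg 0: a=2, c=M0/2=0, d=(M1−M0)/(6·1)=-1/4, b=Δ0−h0·(2M0+M1)/6=-11/4
seg 1: a=-1, c=M1/2=-3/4, d=(M2−M1)/(6·2)=3/4, b=Δ1−h1·(2M1+M2)/6=-7/2
seg 2: a=-5, c=M2/2=15/4, d=(M3−M2)/(6·1)=-5/4, b=Δ2−h2·(2M2+M3)/6=5/2
t_q=1/4 → seg 0, τ=1/4; S=2+-11/4·τ+0·τ²+-1/4·τ³=335/256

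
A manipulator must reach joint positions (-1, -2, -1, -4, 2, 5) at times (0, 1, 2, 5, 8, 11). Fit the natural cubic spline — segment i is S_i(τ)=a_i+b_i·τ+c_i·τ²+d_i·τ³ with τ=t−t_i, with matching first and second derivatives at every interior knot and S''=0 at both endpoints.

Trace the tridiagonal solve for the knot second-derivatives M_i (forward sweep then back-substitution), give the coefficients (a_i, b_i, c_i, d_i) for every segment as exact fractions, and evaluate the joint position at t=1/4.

Δ: Δ0=-1, Δ1=1, Δ2=-1, Δ3=2, Δ4=1
row 1: diag=4, rhs=12; c'=1/4, d'=3
row 2: denom=8−1·1/4=31/4; d'=(-12−1·3)/(31/4)=-60/31
row 3: denom=12−3·12/31=336/31; d'=(18−3·-60/31)/(336/31)=123/56
row 4: denom=12−3·31/112=1251/112; d'=(-6−3·123/56)/(1251/112)=-470/417
back: M4=-470/417
back: M3=123/56−31/112·-470/417=1046/417
back: M2=-60/31−12/31·1046/417=-404/139
back: M1=3−1/4·-404/139=518/139
M: M0=0, M1=518/139, M2=-404/139, M3=1046/417, M4=-470/417, M5=0
seg 0: a=-1, c=M0/2=0, d=(M1−M0)/(6·1)=259/417, b=Δ0−h0·(2M0+M1)/6=-676/417
seg 1: a=-2, c=M1/2=259/139, d=(M2−M1)/(6·1)=-461/417, b=Δ1−h1·(2M1+M2)/6=101/417
seg 2: a=-1, c=M2/2=-202/139, d=(M3−M2)/(6·3)=1129/3753, b=Δ2−h2·(2M2+M3)/6=272/417
seg 3: a=-4, c=M3/2=523/417, d=(M4−M3)/(6·3)=-758/3753, b=Δ3−h3·(2M3+M4)/6=23/417
seg 4: a=2, c=M4/2=-235/417, d=(M5−M4)/(6·3)=235/3753, b=Δ4−h4·(2M4+M5)/6=887/417
t_q=1/4 → seg 0, τ=1/4; S=-1+-676/417·τ+0·τ²+259/417·τ³=-12415/8896

  seg 0: a=-1 b=-676/417 c=0 d=259/417
  seg 1: a=-2 b=101/417 c=259/139 d=-461/417
  seg 2: a=-1 b=272/417 c=-202/139 d=1129/3753
  seg 3: a=-4 b=23/417 c=523/417 d=-758/3753
  seg 4: a=2 b=887/417 c=-235/417 d=235/3753
S(1/4) = -12415/8896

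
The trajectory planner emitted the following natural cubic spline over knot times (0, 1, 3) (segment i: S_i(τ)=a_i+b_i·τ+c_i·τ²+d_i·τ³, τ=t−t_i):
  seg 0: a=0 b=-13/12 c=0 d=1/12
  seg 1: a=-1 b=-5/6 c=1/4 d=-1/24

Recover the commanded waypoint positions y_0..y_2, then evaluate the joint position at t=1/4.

y_0 = S_0(0) = a_0 = 0
y_1 = S_1(0) = a_1 = -1
y_2 = S_1(2) = -2
t_q=1/4 is in segment 0 (τ=1/4); S_0(τ)=-69/256

y_0=0 y_1=-1 y_2=-2
S(1/4) = -69/256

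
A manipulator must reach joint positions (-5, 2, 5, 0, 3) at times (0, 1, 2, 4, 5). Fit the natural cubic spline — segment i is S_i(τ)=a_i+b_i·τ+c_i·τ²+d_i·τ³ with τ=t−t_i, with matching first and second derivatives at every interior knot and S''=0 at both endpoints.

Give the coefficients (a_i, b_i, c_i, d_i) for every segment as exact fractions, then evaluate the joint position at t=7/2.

Δ: Δ0=7, Δ1=3, Δ2=-5/2, Δ3=3
row 1: diag=4, rhs=-24; c'=1/4, d'=-6
row 2: denom=6−1·1/4=23/4; d'=(-33−1·-6)/(23/4)=-108/23
row 3: denom=6−2·8/23=122/23; d'=(33−2·-108/23)/(122/23)=975/122
back: M3=975/122
back: M2=-108/23−8/23·975/122=-456/61
back: M1=-6−1/4·-456/61=-252/61
M: M0=0, M1=-252/61, M2=-456/61, M3=975/122, M4=0
seg 0: a=-5, c=M0/2=0, d=(M1−M0)/(6·1)=-42/61, b=Δ0−h0·(2M0+M1)/6=469/61
seg 1: a=2, c=M1/2=-126/61, d=(M2−M1)/(6·1)=-34/61, b=Δ1−h1·(2M1+M2)/6=343/61
seg 2: a=5, c=M2/2=-228/61, d=(M3−M2)/(6·2)=629/488, b=Δ2−h2·(2M2+M3)/6=-11/61
seg 3: a=0, c=M3/2=975/244, d=(M4−M3)/(6·1)=-325/244, b=Δ3−h3·(2M3+M4)/6=41/122
t_q=7/2 → seg 2, τ=3/2; S=5+-11/61·τ+-228/61·τ²+629/488·τ³=2615/3904

  seg 0: a=-5 b=469/61 c=0 d=-42/61
  seg 1: a=2 b=343/61 c=-126/61 d=-34/61
  seg 2: a=5 b=-11/61 c=-228/61 d=629/488
  seg 3: a=0 b=41/122 c=975/244 d=-325/244
S(7/2) = 2615/3904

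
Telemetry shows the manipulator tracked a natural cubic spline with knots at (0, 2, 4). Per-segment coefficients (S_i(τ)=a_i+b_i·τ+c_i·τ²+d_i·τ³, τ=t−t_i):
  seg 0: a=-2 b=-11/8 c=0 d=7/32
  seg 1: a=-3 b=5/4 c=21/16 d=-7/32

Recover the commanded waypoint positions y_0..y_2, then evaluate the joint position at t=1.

y_0=-2 y_1=-3 y_2=3
S(1) = -101/32

y_0 = S_0(0) = a_0 = -2
y_1 = S_1(0) = a_1 = -3
y_2 = S_1(2) = 3
t_q=1 is in segment 0 (τ=1); S_0(τ)=-101/32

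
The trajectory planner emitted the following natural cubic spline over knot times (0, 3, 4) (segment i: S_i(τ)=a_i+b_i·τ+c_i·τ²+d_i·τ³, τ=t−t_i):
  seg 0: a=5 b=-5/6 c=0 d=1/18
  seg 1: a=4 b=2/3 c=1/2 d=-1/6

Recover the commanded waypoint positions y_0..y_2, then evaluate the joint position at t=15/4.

y_0 = S_0(0) = a_0 = 5
y_1 = S_1(0) = a_1 = 4
y_2 = S_1(1) = 5
t_q=15/4 is in segment 1 (τ=3/4); S_1(τ)=603/128

y_0=5 y_1=4 y_2=5
S(15/4) = 603/128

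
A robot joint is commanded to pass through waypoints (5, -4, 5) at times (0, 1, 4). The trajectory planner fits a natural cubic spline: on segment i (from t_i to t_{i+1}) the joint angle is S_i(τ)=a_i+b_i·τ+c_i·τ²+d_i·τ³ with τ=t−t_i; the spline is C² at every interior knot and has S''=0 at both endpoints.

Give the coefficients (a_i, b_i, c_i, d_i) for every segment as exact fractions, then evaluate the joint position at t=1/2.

  seg 0: a=5 b=-21/2 c=0 d=3/2
  seg 1: a=-4 b=-6 c=9/2 d=-1/2
S(1/2) = -1/16

Δ: Δ0=-9, Δ1=3
row 1: diag=8, rhs=72; c'=3/8, d'=9
back: M1=9
M: M0=0, M1=9, M2=0
seg 0: a=5, c=M0/2=0, d=(M1−M0)/(6·1)=3/2, b=Δ0−h0·(2M0+M1)/6=-21/2
seg 1: a=-4, c=M1/2=9/2, d=(M2−M1)/(6·3)=-1/2, b=Δ1−h1·(2M1+M2)/6=-6
t_q=1/2 → seg 0, τ=1/2; S=5+-21/2·τ+0·τ²+3/2·τ³=-1/16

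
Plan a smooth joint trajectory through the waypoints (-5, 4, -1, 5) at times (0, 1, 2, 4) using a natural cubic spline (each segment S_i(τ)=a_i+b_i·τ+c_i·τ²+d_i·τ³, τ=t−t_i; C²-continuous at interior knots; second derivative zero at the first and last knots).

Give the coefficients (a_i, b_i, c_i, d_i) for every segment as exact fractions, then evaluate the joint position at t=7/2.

  seg 0: a=-5 b=13 c=0 d=-4
  seg 1: a=4 b=1 c=-12 d=6
  seg 2: a=-1 b=-5 c=6 d=-1
S(7/2) = 13/8

Δ: Δ0=9, Δ1=-5, Δ2=3
row 1: diag=4, rhs=-84; c'=1/4, d'=-21
row 2: denom=6−1·1/4=23/4; d'=(48−1·-21)/(23/4)=12
back: M2=12
back: M1=-21−1/4·12=-24
M: M0=0, M1=-24, M2=12, M3=0
seg 0: a=-5, c=M0/2=0, d=(M1−M0)/(6·1)=-4, b=Δ0−h0·(2M0+M1)/6=13
seg 1: a=4, c=M1/2=-12, d=(M2−M1)/(6·1)=6, b=Δ1−h1·(2M1+M2)/6=1
seg 2: a=-1, c=M2/2=6, d=(M3−M2)/(6·2)=-1, b=Δ2−h2·(2M2+M3)/6=-5
t_q=7/2 → seg 2, τ=3/2; S=-1+-5·τ+6·τ²+-1·τ³=13/8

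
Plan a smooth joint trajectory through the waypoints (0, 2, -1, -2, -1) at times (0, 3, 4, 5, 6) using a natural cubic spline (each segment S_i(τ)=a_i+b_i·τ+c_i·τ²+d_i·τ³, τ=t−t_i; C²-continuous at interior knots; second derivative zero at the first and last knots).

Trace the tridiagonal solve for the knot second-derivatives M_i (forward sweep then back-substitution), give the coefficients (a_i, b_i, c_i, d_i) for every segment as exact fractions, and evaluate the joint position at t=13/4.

  seg 0: a=0 b=781/348 c=0 d=-61/348
  seg 1: a=2 b=-433/174 c=-183/116 d=371/348
  seg 2: a=-1 b=-851/348 c=47/29 d=-61/348
  seg 3: a=-2 b=47/174 c=127/116 d=-127/348
S(13/4) = 9621/7424

Δ: Δ0=2/3, Δ1=-3, Δ2=-1, Δ3=1
row 1: diag=8, rhs=-22; c'=1/8, d'=-11/4
row 2: denom=4−1·1/8=31/8; d'=(12−1·-11/4)/(31/8)=118/31
row 3: denom=4−1·8/31=116/31; d'=(12−1·118/31)/(116/31)=127/58
back: M3=127/58
back: M2=118/31−8/31·127/58=94/29
back: M1=-11/4−1/8·94/29=-183/58
M: M0=0, M1=-183/58, M2=94/29, M3=127/58, M4=0
seg 0: a=0, c=M0/2=0, d=(M1−M0)/(6·3)=-61/348, b=Δ0−h0·(2M0+M1)/6=781/348
seg 1: a=2, c=M1/2=-183/116, d=(M2−M1)/(6·1)=371/348, b=Δ1−h1·(2M1+M2)/6=-433/174
seg 2: a=-1, c=M2/2=47/29, d=(M3−M2)/(6·1)=-61/348, b=Δ2−h2·(2M2+M3)/6=-851/348
seg 3: a=-2, c=M3/2=127/116, d=(M4−M3)/(6·1)=-127/348, b=Δ3−h3·(2M3+M4)/6=47/174
t_q=13/4 → seg 1, τ=1/4; S=2+-433/174·τ+-183/116·τ²+371/348·τ³=9621/7424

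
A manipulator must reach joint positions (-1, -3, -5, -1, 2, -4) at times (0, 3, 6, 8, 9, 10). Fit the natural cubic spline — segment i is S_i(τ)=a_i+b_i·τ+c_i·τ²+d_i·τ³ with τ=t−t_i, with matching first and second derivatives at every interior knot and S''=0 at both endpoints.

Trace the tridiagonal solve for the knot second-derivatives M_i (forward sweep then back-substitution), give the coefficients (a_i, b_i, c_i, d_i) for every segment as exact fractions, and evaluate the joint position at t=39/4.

  seg 0: a=-1 b=-1256/2361 c=0 d=-106/7083
  seg 1: a=-3 b=-2210/2361 c=-106/787 d=530/7083
  seg 2: a=-5 b=652/2361 c=424/787 d=763/4722
  seg 3: a=-1 b=10318/2361 c=1187/787 d=-6796/2361
  seg 4: a=2 b=-2948/2361 c=-5609/787 d=5609/2361
S(39/4) = -97875/50368

Δ: Δ0=-2/3, Δ1=-2/3, Δ2=2, Δ3=3, Δ4=-6
row 1: diag=12, rhs=0; c'=1/4, d'=0
row 2: denom=10−3·1/4=37/4; d'=(16−3·0)/(37/4)=64/37
row 3: denom=6−2·8/37=206/37; d'=(6−2·64/37)/(206/37)=47/103
row 4: denom=4−1·37/206=787/206; d'=(-54−1·47/103)/(787/206)=-11218/787
back: M4=-11218/787
back: M3=47/103−37/206·-11218/787=2374/787
back: M2=64/37−8/37·2374/787=848/787
back: M1=0−1/4·848/787=-212/787
M: M0=0, M1=-212/787, M2=848/787, M3=2374/787, M4=-11218/787, M5=0
seg 0: a=-1, c=M0/2=0, d=(M1−M0)/(6·3)=-106/7083, b=Δ0−h0·(2M0+M1)/6=-1256/2361
seg 1: a=-3, c=M1/2=-106/787, d=(M2−M1)/(6·3)=530/7083, b=Δ1−h1·(2M1+M2)/6=-2210/2361
seg 2: a=-5, c=M2/2=424/787, d=(M3−M2)/(6·2)=763/4722, b=Δ2−h2·(2M2+M3)/6=652/2361
seg 3: a=-1, c=M3/2=1187/787, d=(M4−M3)/(6·1)=-6796/2361, b=Δ3−h3·(2M3+M4)/6=10318/2361
seg 4: a=2, c=M4/2=-5609/787, d=(M5−M4)/(6·1)=5609/2361, b=Δ4−h4·(2M4+M5)/6=-2948/2361
t_q=39/4 → seg 4, τ=3/4; S=2+-2948/2361·τ+-5609/787·τ²+5609/2361·τ³=-97875/50368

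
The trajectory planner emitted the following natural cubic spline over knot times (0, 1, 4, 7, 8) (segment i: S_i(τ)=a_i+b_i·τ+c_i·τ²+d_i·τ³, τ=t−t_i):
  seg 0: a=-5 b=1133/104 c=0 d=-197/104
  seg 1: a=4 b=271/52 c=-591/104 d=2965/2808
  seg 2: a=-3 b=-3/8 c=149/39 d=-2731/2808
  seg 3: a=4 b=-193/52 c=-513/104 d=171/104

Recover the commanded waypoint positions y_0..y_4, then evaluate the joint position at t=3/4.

y_0=-5 y_1=4 y_2=-3 y_3=4 y_4=-3
S(3/4) = 15785/6656

y_0 = S_0(0) = a_0 = -5
y_1 = S_1(0) = a_1 = 4
y_2 = S_2(0) = a_2 = -3
y_3 = S_3(0) = a_3 = 4
y_4 = S_3(1) = -3
t_q=3/4 is in segment 0 (τ=3/4); S_0(τ)=15785/6656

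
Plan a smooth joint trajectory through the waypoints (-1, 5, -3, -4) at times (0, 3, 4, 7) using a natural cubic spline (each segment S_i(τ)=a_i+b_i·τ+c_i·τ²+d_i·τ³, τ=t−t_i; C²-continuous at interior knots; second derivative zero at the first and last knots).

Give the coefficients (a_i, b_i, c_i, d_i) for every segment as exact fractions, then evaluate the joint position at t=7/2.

  seg 0: a=-1 b=389/63 c=0 d=-263/567
  seg 1: a=5 b=-400/63 c=-263/63 d=53/21
  seg 2: a=-3 b=-449/63 c=214/63 d=-214/567
S(7/2) = 79/72

Δ: Δ0=2, Δ1=-8, Δ2=-1/3
row 1: diag=8, rhs=-60; c'=1/8, d'=-15/2
row 2: denom=8−1·1/8=63/8; d'=(46−1·-15/2)/(63/8)=428/63
back: M2=428/63
back: M1=-15/2−1/8·428/63=-526/63
M: M0=0, M1=-526/63, M2=428/63, M3=0
seg 0: a=-1, c=M0/2=0, d=(M1−M0)/(6·3)=-263/567, b=Δ0−h0·(2M0+M1)/6=389/63
seg 1: a=5, c=M1/2=-263/63, d=(M2−M1)/(6·1)=53/21, b=Δ1−h1·(2M1+M2)/6=-400/63
seg 2: a=-3, c=M2/2=214/63, d=(M3−M2)/(6·3)=-214/567, b=Δ2−h2·(2M2+M3)/6=-449/63
t_q=7/2 → seg 1, τ=1/2; S=5+-400/63·τ+-263/63·τ²+53/21·τ³=79/72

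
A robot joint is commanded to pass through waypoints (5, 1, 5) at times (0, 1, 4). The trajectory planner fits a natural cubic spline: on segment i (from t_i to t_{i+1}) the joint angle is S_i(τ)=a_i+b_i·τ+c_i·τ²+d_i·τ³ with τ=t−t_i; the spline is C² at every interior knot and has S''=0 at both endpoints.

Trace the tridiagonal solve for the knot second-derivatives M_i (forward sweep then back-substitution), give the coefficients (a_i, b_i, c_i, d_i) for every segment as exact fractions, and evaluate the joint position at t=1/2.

  seg 0: a=5 b=-14/3 c=0 d=2/3
  seg 1: a=1 b=-8/3 c=2 d=-2/9
S(1/2) = 11/4

Δ: Δ0=-4, Δ1=4/3
row 1: diag=8, rhs=32; c'=3/8, d'=4
back: M1=4
M: M0=0, M1=4, M2=0
seg 0: a=5, c=M0/2=0, d=(M1−M0)/(6·1)=2/3, b=Δ0−h0·(2M0+M1)/6=-14/3
seg 1: a=1, c=M1/2=2, d=(M2−M1)/(6·3)=-2/9, b=Δ1−h1·(2M1+M2)/6=-8/3
t_q=1/2 → seg 0, τ=1/2; S=5+-14/3·τ+0·τ²+2/3·τ³=11/4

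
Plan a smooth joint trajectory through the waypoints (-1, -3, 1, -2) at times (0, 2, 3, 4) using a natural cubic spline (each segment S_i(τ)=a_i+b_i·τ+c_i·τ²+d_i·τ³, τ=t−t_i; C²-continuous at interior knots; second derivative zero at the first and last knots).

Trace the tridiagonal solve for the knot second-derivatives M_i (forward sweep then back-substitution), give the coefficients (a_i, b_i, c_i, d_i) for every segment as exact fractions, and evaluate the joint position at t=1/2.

Δ: Δ0=-1, Δ1=4, Δ2=-3
row 1: diag=6, rhs=30; c'=1/6, d'=5
row 2: denom=4−1·1/6=23/6; d'=(-42−1·5)/(23/6)=-282/23
back: M2=-282/23
back: M1=5−1/6·-282/23=162/23
M: M0=0, M1=162/23, M2=-282/23, M3=0
seg 0: a=-1, c=M0/2=0, d=(M1−M0)/(6·2)=27/46, b=Δ0−h0·(2M0+M1)/6=-77/23
seg 1: a=-3, c=M1/2=81/23, d=(M2−M1)/(6·1)=-74/23, b=Δ1−h1·(2M1+M2)/6=85/23
seg 2: a=1, c=M2/2=-141/23, d=(M3−M2)/(6·1)=47/23, b=Δ2−h2·(2M2+M3)/6=25/23
t_q=1/2 → seg 0, τ=1/2; S=-1+-77/23·τ+0·τ²+27/46·τ³=-957/368

  seg 0: a=-1 b=-77/23 c=0 d=27/46
  seg 1: a=-3 b=85/23 c=81/23 d=-74/23
  seg 2: a=1 b=25/23 c=-141/23 d=47/23
S(1/2) = -957/368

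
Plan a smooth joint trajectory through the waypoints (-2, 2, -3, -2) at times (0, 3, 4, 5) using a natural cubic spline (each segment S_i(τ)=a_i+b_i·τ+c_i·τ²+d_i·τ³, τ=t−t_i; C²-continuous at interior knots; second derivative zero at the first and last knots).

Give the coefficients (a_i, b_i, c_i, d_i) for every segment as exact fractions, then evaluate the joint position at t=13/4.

  seg 0: a=-2 b=406/93 c=0 d=-94/279
  seg 1: a=2 b=-440/93 c=-94/31 d=257/93
  seg 2: a=-3 b=-233/93 c=163/31 d=-163/93
S(13/4) = 1331/1984

Δ: Δ0=4/3, Δ1=-5, Δ2=1
row 1: diag=8, rhs=-38; c'=1/8, d'=-19/4
row 2: denom=4−1·1/8=31/8; d'=(36−1·-19/4)/(31/8)=326/31
back: M2=326/31
back: M1=-19/4−1/8·326/31=-188/31
M: M0=0, M1=-188/31, M2=326/31, M3=0
seg 0: a=-2, c=M0/2=0, d=(M1−M0)/(6·3)=-94/279, b=Δ0−h0·(2M0+M1)/6=406/93
seg 1: a=2, c=M1/2=-94/31, d=(M2−M1)/(6·1)=257/93, b=Δ1−h1·(2M1+M2)/6=-440/93
seg 2: a=-3, c=M2/2=163/31, d=(M3−M2)/(6·1)=-163/93, b=Δ2−h2·(2M2+M3)/6=-233/93
t_q=13/4 → seg 1, τ=1/4; S=2+-440/93·τ+-94/31·τ²+257/93·τ³=1331/1984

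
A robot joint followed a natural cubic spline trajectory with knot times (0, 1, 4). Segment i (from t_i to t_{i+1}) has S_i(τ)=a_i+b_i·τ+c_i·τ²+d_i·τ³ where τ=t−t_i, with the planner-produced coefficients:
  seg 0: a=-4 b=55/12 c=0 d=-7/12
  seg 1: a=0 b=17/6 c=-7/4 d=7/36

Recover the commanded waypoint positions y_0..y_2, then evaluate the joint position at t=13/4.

y_0 = S_0(0) = a_0 = -4
y_1 = S_1(0) = a_1 = 0
y_2 = S_1(3) = -2
t_q=13/4 is in segment 1 (τ=9/4); S_1(τ)=-69/256

y_0=-4 y_1=0 y_2=-2
S(13/4) = -69/256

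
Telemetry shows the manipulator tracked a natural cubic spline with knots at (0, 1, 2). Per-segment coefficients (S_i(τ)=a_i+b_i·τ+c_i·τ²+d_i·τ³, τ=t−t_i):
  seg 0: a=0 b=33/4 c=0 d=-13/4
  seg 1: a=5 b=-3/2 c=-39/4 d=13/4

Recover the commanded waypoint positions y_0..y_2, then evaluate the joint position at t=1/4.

y_0=0 y_1=5 y_2=-3
S(1/4) = 515/256

y_0 = S_0(0) = a_0 = 0
y_1 = S_1(0) = a_1 = 5
y_2 = S_1(1) = -3
t_q=1/4 is in segment 0 (τ=1/4); S_0(τ)=515/256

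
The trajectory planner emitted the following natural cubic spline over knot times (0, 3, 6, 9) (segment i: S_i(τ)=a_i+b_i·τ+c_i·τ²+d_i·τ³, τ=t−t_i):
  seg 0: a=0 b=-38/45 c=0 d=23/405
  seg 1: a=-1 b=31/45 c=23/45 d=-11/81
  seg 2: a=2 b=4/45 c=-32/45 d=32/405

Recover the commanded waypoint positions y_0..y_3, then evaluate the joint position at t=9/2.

y_0 = S_0(0) = a_0 = 0
y_1 = S_1(0) = a_1 = -1
y_2 = S_2(0) = a_2 = 2
y_3 = S_2(3) = -2
t_q=9/2 is in segment 1 (τ=3/2); S_1(τ)=29/40

y_0=0 y_1=-1 y_2=2 y_3=-2
S(9/2) = 29/40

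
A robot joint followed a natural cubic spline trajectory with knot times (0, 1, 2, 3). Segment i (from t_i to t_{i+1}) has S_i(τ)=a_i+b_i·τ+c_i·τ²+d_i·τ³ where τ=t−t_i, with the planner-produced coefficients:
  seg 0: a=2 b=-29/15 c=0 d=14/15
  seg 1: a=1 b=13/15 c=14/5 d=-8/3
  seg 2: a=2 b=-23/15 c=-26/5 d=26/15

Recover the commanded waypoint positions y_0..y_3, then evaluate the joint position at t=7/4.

y_0 = S_0(0) = a_0 = 2
y_1 = S_1(0) = a_1 = 1
y_2 = S_2(0) = a_2 = 2
y_3 = S_2(1) = -3
t_q=7/4 is in segment 1 (τ=3/4); S_1(τ)=21/10

y_0=2 y_1=1 y_2=2 y_3=-3
S(7/4) = 21/10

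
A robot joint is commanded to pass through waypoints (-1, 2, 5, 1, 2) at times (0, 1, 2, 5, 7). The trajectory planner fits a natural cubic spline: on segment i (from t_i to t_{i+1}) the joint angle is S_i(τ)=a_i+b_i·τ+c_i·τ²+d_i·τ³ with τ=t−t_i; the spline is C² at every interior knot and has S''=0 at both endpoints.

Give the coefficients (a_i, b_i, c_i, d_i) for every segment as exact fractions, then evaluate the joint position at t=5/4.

Δ: Δ0=3, Δ1=3, Δ2=-4/3, Δ3=1/2
row 1: diag=4, rhs=0; c'=1/4, d'=0
row 2: denom=8−1·1/4=31/4; d'=(-26−1·0)/(31/4)=-104/31
row 3: denom=10−3·12/31=274/31; d'=(11−3·-104/31)/(274/31)=653/274
back: M3=653/274
back: M2=-104/31−12/31·653/274=-586/137
back: M1=0−1/4·-586/137=293/274
M: M0=0, M1=293/274, M2=-586/137, M3=653/274, M4=0
seg 0: a=-1, c=M0/2=0, d=(M1−M0)/(6·1)=293/1644, b=Δ0−h0·(2M0+M1)/6=4639/1644
seg 1: a=2, c=M1/2=293/548, d=(M2−M1)/(6·1)=-1465/1644, b=Δ1−h1·(2M1+M2)/6=2759/822
seg 2: a=5, c=M2/2=-293/137, d=(M3−M2)/(6·3)=1825/4932, b=Δ2−h2·(2M2+M3)/6=2881/1644
seg 3: a=1, c=M3/2=653/548, d=(M4−M3)/(6·2)=-653/3288, b=Δ3−h3·(2M3+M4)/6=-895/822
t_q=5/4 → seg 1, τ=1/4; S=2+2759/822·τ+293/548·τ²+-1465/1644·τ³=100257/35072

  seg 0: a=-1 b=4639/1644 c=0 d=293/1644
  seg 1: a=2 b=2759/822 c=293/548 d=-1465/1644
  seg 2: a=5 b=2881/1644 c=-293/137 d=1825/4932
  seg 3: a=1 b=-895/822 c=653/548 d=-653/3288
S(5/4) = 100257/35072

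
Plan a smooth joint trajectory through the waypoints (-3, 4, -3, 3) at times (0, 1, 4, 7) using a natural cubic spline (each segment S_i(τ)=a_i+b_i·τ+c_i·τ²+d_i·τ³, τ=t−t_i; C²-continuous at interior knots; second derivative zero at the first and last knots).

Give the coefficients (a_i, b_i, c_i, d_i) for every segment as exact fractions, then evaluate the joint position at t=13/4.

Δ: Δ0=7, Δ1=-7/3, Δ2=2
row 1: diag=8, rhs=-56; c'=3/8, d'=-7
row 2: denom=12−3·3/8=87/8; d'=(26−3·-7)/(87/8)=376/87
back: M2=376/87
back: M1=-7−3/8·376/87=-250/29
M: M0=0, M1=-250/29, M2=376/87, M3=0
seg 0: a=-3, c=M0/2=0, d=(M1−M0)/(6·1)=-125/87, b=Δ0−h0·(2M0+M1)/6=734/87
seg 1: a=4, c=M1/2=-125/29, d=(M2−M1)/(6·3)=563/783, b=Δ1−h1·(2M1+M2)/6=359/87
seg 2: a=-3, c=M2/2=188/87, d=(M3−M2)/(6·3)=-188/783, b=Δ2−h2·(2M2+M3)/6=-202/87
t_q=13/4 → seg 1, τ=9/4; S=4+359/87·τ+-125/29·τ²+563/783·τ³=-643/1856

  seg 0: a=-3 b=734/87 c=0 d=-125/87
  seg 1: a=4 b=359/87 c=-125/29 d=563/783
  seg 2: a=-3 b=-202/87 c=188/87 d=-188/783
S(13/4) = -643/1856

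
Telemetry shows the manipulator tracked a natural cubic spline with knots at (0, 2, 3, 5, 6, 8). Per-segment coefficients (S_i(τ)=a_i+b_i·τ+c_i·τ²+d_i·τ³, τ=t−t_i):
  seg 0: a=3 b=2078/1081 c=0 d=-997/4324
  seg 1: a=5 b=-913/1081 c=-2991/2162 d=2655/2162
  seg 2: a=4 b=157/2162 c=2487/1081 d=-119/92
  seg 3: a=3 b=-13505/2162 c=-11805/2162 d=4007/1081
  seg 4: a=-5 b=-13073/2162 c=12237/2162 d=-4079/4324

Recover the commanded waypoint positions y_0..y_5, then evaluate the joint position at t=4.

y_0 = S_0(0) = a_0 = 3
y_1 = S_1(0) = a_1 = 5
y_2 = S_2(0) = a_2 = 4
y_3 = S_3(0) = a_3 = 3
y_4 = S_4(0) = a_4 = -5
y_5 = S_4(2) = -2
t_q=4 is in segment 2 (τ=1); S_2(τ)=955/188

y_0=3 y_1=5 y_2=4 y_3=3 y_4=-5 y_5=-2
S(4) = 955/188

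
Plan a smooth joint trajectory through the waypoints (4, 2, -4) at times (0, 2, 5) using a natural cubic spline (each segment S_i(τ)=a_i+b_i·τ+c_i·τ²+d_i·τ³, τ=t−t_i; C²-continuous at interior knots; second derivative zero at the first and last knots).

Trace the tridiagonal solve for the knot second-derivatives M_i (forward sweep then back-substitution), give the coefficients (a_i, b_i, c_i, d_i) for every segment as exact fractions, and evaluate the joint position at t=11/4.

Δ: Δ0=-1, Δ1=-2
row 1: diag=10, rhs=-6; c'=3/10, d'=-3/5
back: M1=-3/5
M: M0=0, M1=-3/5, M2=0
seg 0: a=4, c=M0/2=0, d=(M1−M0)/(6·2)=-1/20, b=Δ0−h0·(2M0+M1)/6=-4/5
seg 1: a=2, c=M1/2=-3/10, d=(M2−M1)/(6·3)=1/30, b=Δ1−h1·(2M1+M2)/6=-7/5
t_q=11/4 → seg 1, τ=3/4; S=2+-7/5·τ+-3/10·τ²+1/30·τ³=509/640

  seg 0: a=4 b=-4/5 c=0 d=-1/20
  seg 1: a=2 b=-7/5 c=-3/10 d=1/30
S(11/4) = 509/640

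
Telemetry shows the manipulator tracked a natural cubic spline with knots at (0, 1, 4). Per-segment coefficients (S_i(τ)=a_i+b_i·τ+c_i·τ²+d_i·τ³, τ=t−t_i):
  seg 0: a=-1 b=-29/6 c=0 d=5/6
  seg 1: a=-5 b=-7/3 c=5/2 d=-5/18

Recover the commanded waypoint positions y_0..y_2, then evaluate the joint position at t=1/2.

y_0=-1 y_1=-5 y_2=3
S(1/2) = -53/16

y_0 = S_0(0) = a_0 = -1
y_1 = S_1(0) = a_1 = -5
y_2 = S_1(3) = 3
t_q=1/2 is in segment 0 (τ=1/2); S_0(τ)=-53/16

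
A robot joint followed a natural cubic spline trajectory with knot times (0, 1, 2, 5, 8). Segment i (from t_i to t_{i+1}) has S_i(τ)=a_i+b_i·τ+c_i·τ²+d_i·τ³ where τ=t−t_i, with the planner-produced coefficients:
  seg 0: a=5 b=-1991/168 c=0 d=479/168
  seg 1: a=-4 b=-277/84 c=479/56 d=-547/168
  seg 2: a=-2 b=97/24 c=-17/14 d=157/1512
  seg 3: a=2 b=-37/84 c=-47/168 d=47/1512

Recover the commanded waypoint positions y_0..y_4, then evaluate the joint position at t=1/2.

y_0=5 y_1=-4 y_2=-2 y_3=2 y_4=-1
S(1/2) = -255/448

y_0 = S_0(0) = a_0 = 5
y_1 = S_1(0) = a_1 = -4
y_2 = S_2(0) = a_2 = -2
y_3 = S_3(0) = a_3 = 2
y_4 = S_3(3) = -1
t_q=1/2 is in segment 0 (τ=1/2); S_0(τ)=-255/448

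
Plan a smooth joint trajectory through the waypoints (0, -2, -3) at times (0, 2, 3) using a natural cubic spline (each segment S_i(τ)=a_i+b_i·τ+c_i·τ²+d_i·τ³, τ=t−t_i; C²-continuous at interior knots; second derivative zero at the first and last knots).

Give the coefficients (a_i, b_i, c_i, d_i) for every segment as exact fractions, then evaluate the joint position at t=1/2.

  seg 0: a=0 b=-1 c=0 d=0
  seg 1: a=-2 b=-1 c=0 d=0
S(1/2) = -1/2

Δ: Δ0=-1, Δ1=-1
row 1: diag=6, rhs=0; c'=1/6, d'=0
back: M1=0
M: M0=0, M1=0, M2=0
seg 0: a=0, c=M0/2=0, d=(M1−M0)/(6·2)=0, b=Δ0−h0·(2M0+M1)/6=-1
seg 1: a=-2, c=M1/2=0, d=(M2−M1)/(6·1)=0, b=Δ1−h1·(2M1+M2)/6=-1
t_q=1/2 → seg 0, τ=1/2; S=0+-1·τ+0·τ²+0·τ³=-1/2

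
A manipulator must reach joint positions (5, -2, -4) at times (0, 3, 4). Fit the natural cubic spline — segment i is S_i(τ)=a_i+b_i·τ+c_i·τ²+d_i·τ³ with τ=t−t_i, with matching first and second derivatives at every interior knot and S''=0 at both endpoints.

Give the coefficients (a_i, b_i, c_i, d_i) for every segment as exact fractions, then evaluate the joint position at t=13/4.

Δ: Δ0=-7/3, Δ1=-2
row 1: diag=8, rhs=2; c'=1/8, d'=1/4
back: M1=1/4
M: M0=0, M1=1/4, M2=0
seg 0: a=5, c=M0/2=0, d=(M1−M0)/(6·3)=1/72, b=Δ0−h0·(2M0+M1)/6=-59/24
seg 1: a=-2, c=M1/2=1/8, d=(M2−M1)/(6·1)=-1/24, b=Δ1−h1·(2M1+M2)/6=-25/12
t_q=13/4 → seg 1, τ=1/4; S=-2+-25/12·τ+1/8·τ²+-1/24·τ³=-1287/512

  seg 0: a=5 b=-59/24 c=0 d=1/72
  seg 1: a=-2 b=-25/12 c=1/8 d=-1/24
S(13/4) = -1287/512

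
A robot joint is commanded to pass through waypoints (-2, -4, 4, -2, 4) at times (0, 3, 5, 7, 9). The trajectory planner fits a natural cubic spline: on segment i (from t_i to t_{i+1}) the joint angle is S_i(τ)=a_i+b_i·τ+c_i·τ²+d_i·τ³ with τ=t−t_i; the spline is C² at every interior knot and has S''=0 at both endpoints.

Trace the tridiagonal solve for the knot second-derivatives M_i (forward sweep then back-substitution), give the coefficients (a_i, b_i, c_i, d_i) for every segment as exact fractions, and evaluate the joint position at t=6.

Δ: Δ0=-2/3, Δ1=4, Δ2=-3, Δ3=3
row 1: diag=10, rhs=28; c'=1/5, d'=14/5
row 2: denom=8−2·1/5=38/5; d'=(-42−2·14/5)/(38/5)=-119/19
row 3: denom=8−2·5/19=142/19; d'=(36−2·-119/19)/(142/19)=461/71
back: M3=461/71
back: M2=-119/19−5/19·461/71=-566/71
back: M1=14/5−1/5·-566/71=312/71
M: M0=0, M1=312/71, M2=-566/71, M3=461/71, M4=0
seg 0: a=-2, c=M0/2=0, d=(M1−M0)/(6·3)=52/213, b=Δ0−h0·(2M0+M1)/6=-610/213
seg 1: a=-4, c=M1/2=156/71, d=(M2−M1)/(6·2)=-439/426, b=Δ1−h1·(2M1+M2)/6=794/213
seg 2: a=4, c=M2/2=-283/71, d=(M3−M2)/(6·2)=1027/852, b=Δ2−h2·(2M2+M3)/6=32/213
seg 3: a=-2, c=M3/2=461/142, d=(M4−M3)/(6·2)=-461/852, b=Δ3−h3·(2M3+M4)/6=-283/213
t_q=6 → seg 2, τ=1; S=4+32/213·τ+-283/71·τ²+1027/852·τ³=389/284

  seg 0: a=-2 b=-610/213 c=0 d=52/213
  seg 1: a=-4 b=794/213 c=156/71 d=-439/426
  seg 2: a=4 b=32/213 c=-283/71 d=1027/852
  seg 3: a=-2 b=-283/213 c=461/142 d=-461/852
S(6) = 389/284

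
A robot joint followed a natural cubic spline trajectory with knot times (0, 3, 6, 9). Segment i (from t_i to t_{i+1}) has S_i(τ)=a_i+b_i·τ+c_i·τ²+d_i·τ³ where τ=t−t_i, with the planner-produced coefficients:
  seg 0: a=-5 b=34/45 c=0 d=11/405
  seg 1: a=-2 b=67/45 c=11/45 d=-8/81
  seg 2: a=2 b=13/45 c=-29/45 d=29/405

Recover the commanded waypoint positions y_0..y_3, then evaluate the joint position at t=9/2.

y_0 = S_0(0) = a_0 = -5
y_1 = S_1(0) = a_1 = -2
y_2 = S_2(0) = a_2 = 2
y_3 = S_2(3) = -1
t_q=9/2 is in segment 1 (τ=3/2); S_1(τ)=9/20

y_0=-5 y_1=-2 y_2=2 y_3=-1
S(9/2) = 9/20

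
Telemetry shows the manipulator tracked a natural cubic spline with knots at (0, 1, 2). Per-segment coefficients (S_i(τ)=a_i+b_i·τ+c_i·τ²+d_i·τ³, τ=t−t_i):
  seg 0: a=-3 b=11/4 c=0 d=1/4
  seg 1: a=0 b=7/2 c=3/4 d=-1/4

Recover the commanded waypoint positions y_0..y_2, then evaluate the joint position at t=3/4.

y_0=-3 y_1=0 y_2=4
S(3/4) = -213/256

y_0 = S_0(0) = a_0 = -3
y_1 = S_1(0) = a_1 = 0
y_2 = S_1(1) = 4
t_q=3/4 is in segment 0 (τ=3/4); S_0(τ)=-213/256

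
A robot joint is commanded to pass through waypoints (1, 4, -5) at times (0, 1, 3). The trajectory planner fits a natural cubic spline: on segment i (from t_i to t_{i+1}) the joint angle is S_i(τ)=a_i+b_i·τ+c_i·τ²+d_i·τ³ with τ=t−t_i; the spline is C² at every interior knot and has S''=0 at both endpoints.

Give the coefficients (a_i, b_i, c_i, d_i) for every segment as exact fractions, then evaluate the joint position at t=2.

  seg 0: a=1 b=17/4 c=0 d=-5/4
  seg 1: a=4 b=1/2 c=-15/4 d=5/8
S(2) = 11/8

Δ: Δ0=3, Δ1=-9/2
row 1: diag=6, rhs=-45; c'=1/3, d'=-15/2
back: M1=-15/2
M: M0=0, M1=-15/2, M2=0
seg 0: a=1, c=M0/2=0, d=(M1−M0)/(6·1)=-5/4, b=Δ0−h0·(2M0+M1)/6=17/4
seg 1: a=4, c=M1/2=-15/4, d=(M2−M1)/(6·2)=5/8, b=Δ1−h1·(2M1+M2)/6=1/2
t_q=2 → seg 1, τ=1; S=4+1/2·τ+-15/4·τ²+5/8·τ³=11/8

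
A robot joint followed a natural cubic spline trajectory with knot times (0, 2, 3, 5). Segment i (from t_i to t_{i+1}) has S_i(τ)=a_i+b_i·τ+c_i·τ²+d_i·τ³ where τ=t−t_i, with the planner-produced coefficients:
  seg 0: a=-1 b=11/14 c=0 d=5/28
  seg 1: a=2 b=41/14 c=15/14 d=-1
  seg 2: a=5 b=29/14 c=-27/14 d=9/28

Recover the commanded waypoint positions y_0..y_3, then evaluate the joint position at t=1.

y_0 = S_0(0) = a_0 = -1
y_1 = S_1(0) = a_1 = 2
y_2 = S_2(0) = a_2 = 5
y_3 = S_2(2) = 4
t_q=1 is in segment 0 (τ=1); S_0(τ)=-1/28

y_0=-1 y_1=2 y_2=5 y_3=4
S(1) = -1/28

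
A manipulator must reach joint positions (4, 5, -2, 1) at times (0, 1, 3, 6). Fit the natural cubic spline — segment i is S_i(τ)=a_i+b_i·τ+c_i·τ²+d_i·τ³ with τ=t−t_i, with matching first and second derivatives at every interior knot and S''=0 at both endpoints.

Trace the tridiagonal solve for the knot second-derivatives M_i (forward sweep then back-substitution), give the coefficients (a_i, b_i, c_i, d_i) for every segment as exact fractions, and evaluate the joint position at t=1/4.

  seg 0: a=4 b=55/28 c=0 d=-27/28
  seg 1: a=5 b=-13/14 c=-81/28 d=45/56
  seg 2: a=-2 b=-20/7 c=27/14 d=-3/14
S(1/4) = 8021/1792

Δ: Δ0=1, Δ1=-7/2, Δ2=1
row 1: diag=6, rhs=-27; c'=1/3, d'=-9/2
row 2: denom=10−2·1/3=28/3; d'=(27−2·-9/2)/(28/3)=27/7
back: M2=27/7
back: M1=-9/2−1/3·27/7=-81/14
M: M0=0, M1=-81/14, M2=27/7, M3=0
seg 0: a=4, c=M0/2=0, d=(M1−M0)/(6·1)=-27/28, b=Δ0−h0·(2M0+M1)/6=55/28
seg 1: a=5, c=M1/2=-81/28, d=(M2−M1)/(6·2)=45/56, b=Δ1−h1·(2M1+M2)/6=-13/14
seg 2: a=-2, c=M2/2=27/14, d=(M3−M2)/(6·3)=-3/14, b=Δ2−h2·(2M2+M3)/6=-20/7
t_q=1/4 → seg 0, τ=1/4; S=4+55/28·τ+0·τ²+-27/28·τ³=8021/1792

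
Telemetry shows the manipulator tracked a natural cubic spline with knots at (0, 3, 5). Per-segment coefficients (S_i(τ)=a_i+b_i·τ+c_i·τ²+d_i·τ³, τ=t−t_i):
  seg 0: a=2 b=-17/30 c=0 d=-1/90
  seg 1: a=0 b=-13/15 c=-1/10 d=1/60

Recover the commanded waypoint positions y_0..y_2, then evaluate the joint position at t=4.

y_0 = S_0(0) = a_0 = 2
y_1 = S_1(0) = a_1 = 0
y_2 = S_1(2) = -2
t_q=4 is in segment 1 (τ=1); S_1(τ)=-19/20

y_0=2 y_1=0 y_2=-2
S(4) = -19/20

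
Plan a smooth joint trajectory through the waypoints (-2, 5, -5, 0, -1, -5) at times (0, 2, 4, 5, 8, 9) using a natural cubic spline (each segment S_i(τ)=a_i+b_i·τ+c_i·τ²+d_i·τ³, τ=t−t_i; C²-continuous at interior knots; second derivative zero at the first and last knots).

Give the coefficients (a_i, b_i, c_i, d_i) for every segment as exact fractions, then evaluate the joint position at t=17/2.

Δ: Δ0=7/2, Δ1=-5, Δ2=5, Δ3=-1/3, Δ4=-4
row 1: diag=8, rhs=-51; c'=1/4, d'=-51/8
row 2: denom=6−2·1/4=11/2; d'=(60−2·-51/8)/(11/2)=291/22
row 3: denom=8−1·2/11=86/11; d'=(-32−1·291/22)/(86/11)=-995/172
row 4: denom=8−3·33/86=589/86; d'=(-22−3·-995/172)/(589/86)=-799/1178
back: M4=-799/1178
back: M3=-995/172−33/86·-799/1178=-3254/589
back: M2=291/22−2/11·-3254/589=16765/1178
back: M1=-51/8−1/4·16765/1178=-11701/1178
M: M0=0, M1=-11701/1178, M2=16765/1178, M3=-3254/589, M4=-799/1178, M5=0
seg 0: a=-2, c=M0/2=0, d=(M1−M0)/(6·2)=-11701/14136, b=Δ0−h0·(2M0+M1)/6=12035/1767
seg 1: a=5, c=M1/2=-11701/2356, d=(M2−M1)/(6·2)=14233/7068, b=Δ1−h1·(2M1+M2)/6=-11033/3534
seg 2: a=-5, c=M2/2=16765/2356, d=(M3−M2)/(6·1)=-23273/7068, b=Δ2−h2·(2M2+M3)/6=4159/3534
seg 3: a=0, c=M3/2=-1627/589, d=(M4−M3)/(6·3)=1903/7068, b=Δ3−h3·(2M3+M4)/6=39089/7068
seg 4: a=-1, c=M4/2=-799/2356, d=(M5−M4)/(6·1)=799/7068, b=Δ4−h4·(2M4+M5)/6=-13337/3534
t_q=17/2 → seg 4, τ=1/2; S=-1+-13337/3534·τ+-799/2356·τ²+799/7068·τ³=-55745/18848

  seg 0: a=-2 b=12035/1767 c=0 d=-11701/14136
  seg 1: a=5 b=-11033/3534 c=-11701/2356 d=14233/7068
  seg 2: a=-5 b=4159/3534 c=16765/2356 d=-23273/7068
  seg 3: a=0 b=39089/7068 c=-1627/589 d=1903/7068
  seg 4: a=-1 b=-13337/3534 c=-799/2356 d=799/7068
S(17/2) = -55745/18848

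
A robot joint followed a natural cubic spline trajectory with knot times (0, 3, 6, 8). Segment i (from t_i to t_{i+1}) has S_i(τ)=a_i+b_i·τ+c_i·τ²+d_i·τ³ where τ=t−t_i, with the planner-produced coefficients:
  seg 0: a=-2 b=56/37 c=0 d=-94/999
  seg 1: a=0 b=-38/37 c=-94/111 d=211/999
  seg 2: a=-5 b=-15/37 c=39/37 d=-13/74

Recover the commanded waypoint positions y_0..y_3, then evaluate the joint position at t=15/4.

y_0 = S_0(0) = a_0 = -2
y_1 = S_1(0) = a_1 = 0
y_2 = S_2(0) = a_2 = -5
y_3 = S_2(2) = -3
t_q=15/4 is in segment 1 (τ=3/4); S_1(τ)=-2741/2368

y_0=-2 y_1=0 y_2=-5 y_3=-3
S(15/4) = -2741/2368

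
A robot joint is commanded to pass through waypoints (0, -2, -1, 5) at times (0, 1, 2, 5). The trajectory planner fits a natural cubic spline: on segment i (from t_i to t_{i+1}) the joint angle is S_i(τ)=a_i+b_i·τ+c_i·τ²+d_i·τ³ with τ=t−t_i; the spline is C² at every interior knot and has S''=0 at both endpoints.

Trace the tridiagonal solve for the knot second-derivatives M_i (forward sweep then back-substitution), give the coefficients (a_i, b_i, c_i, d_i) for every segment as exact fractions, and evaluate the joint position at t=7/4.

  seg 0: a=0 b=-85/31 c=0 d=23/31
  seg 1: a=-2 b=-16/31 c=69/31 d=-22/31
  seg 2: a=-1 b=56/31 c=3/31 d=-1/93
S(7/4) = -1423/992

Δ: Δ0=-2, Δ1=1, Δ2=2
row 1: diag=4, rhs=18; c'=1/4, d'=9/2
row 2: denom=8−1·1/4=31/4; d'=(6−1·9/2)/(31/4)=6/31
back: M2=6/31
back: M1=9/2−1/4·6/31=138/31
M: M0=0, M1=138/31, M2=6/31, M3=0
seg 0: a=0, c=M0/2=0, d=(M1−M0)/(6·1)=23/31, b=Δ0−h0·(2M0+M1)/6=-85/31
seg 1: a=-2, c=M1/2=69/31, d=(M2−M1)/(6·1)=-22/31, b=Δ1−h1·(2M1+M2)/6=-16/31
seg 2: a=-1, c=M2/2=3/31, d=(M3−M2)/(6·3)=-1/93, b=Δ2−h2·(2M2+M3)/6=56/31
t_q=7/4 → seg 1, τ=3/4; S=-2+-16/31·τ+69/31·τ²+-22/31·τ³=-1423/992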